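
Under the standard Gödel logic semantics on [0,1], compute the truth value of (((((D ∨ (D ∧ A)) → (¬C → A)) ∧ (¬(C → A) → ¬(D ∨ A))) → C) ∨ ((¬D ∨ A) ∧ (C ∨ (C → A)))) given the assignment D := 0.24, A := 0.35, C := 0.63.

0.63

(D ∧ A) = min(0.24, 0.35) = 0.24
(D ∨ (D ∧ A)) = max(0.24, 0.24) = 0.24
¬C: Gödel ¬ of 0.63 = 0 (operand ≠ 0)
(¬C → A): 0 ≤ 0.35, so result = 1
((D ∨ (D ∧ A)) → (¬C → A)): 0.24 ≤ 1, so result = 1
(C → A): 0.63 > 0.35, so result = 0.35
¬(C → A): Gödel ¬ of 0.35 = 0 (operand ≠ 0)
(D ∨ A) = max(0.24, 0.35) = 0.35
¬(D ∨ A): Gödel ¬ of 0.35 = 0 (operand ≠ 0)
(¬(C → A) → ¬(D ∨ A)): 0 ≤ 0, so result = 1
(((D ∨ (D ∧ A)) → (¬C → A)) ∧ (¬(C → A) → ¬(D ∨ A))) = min(1, 1) = 1
((((D ∨ (D ∧ A)) → (¬C → A)) ∧ (¬(C → A) → ¬(D ∨ A))) → C): 1 > 0.63, so result = 0.63
¬D: Gödel ¬ of 0.24 = 0 (operand ≠ 0)
(¬D ∨ A) = max(0, 0.35) = 0.35
(C → A): 0.63 > 0.35, so result = 0.35
(C ∨ (C → A)) = max(0.63, 0.35) = 0.63
((¬D ∨ A) ∧ (C ∨ (C → A))) = min(0.35, 0.63) = 0.35
(((((D ∨ (D ∧ A)) → (¬C → A)) ∧ (¬(C → A) → ¬(D ∨ A))) → C) ∨ ((¬D ∨ A) ∧ (C ∨ (C → A)))) = max(0.63, 0.35) = 0.63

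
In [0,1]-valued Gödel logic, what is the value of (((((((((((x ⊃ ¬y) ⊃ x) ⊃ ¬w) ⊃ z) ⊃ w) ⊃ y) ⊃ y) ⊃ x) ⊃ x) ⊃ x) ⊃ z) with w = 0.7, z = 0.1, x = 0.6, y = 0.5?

¬y: Gödel ¬ of 0.5 = 0 (operand ≠ 0)
(x ⊃ ¬y): 0.6 > 0, so result = 0
((x ⊃ ¬y) ⊃ x): 0 ≤ 0.6, so result = 1
¬w: Gödel ¬ of 0.7 = 0 (operand ≠ 0)
(((x ⊃ ¬y) ⊃ x) ⊃ ¬w): 1 > 0, so result = 0
((((x ⊃ ¬y) ⊃ x) ⊃ ¬w) ⊃ z): 0 ≤ 0.1, so result = 1
(((((x ⊃ ¬y) ⊃ x) ⊃ ¬w) ⊃ z) ⊃ w): 1 > 0.7, so result = 0.7
((((((x ⊃ ¬y) ⊃ x) ⊃ ¬w) ⊃ z) ⊃ w) ⊃ y): 0.7 > 0.5, so result = 0.5
(((((((x ⊃ ¬y) ⊃ x) ⊃ ¬w) ⊃ z) ⊃ w) ⊃ y) ⊃ y): 0.5 ≤ 0.5, so result = 1
((((((((x ⊃ ¬y) ⊃ x) ⊃ ¬w) ⊃ z) ⊃ w) ⊃ y) ⊃ y) ⊃ x): 1 > 0.6, so result = 0.6
(((((((((x ⊃ ¬y) ⊃ x) ⊃ ¬w) ⊃ z) ⊃ w) ⊃ y) ⊃ y) ⊃ x) ⊃ x): 0.6 ≤ 0.6, so result = 1
((((((((((x ⊃ ¬y) ⊃ x) ⊃ ¬w) ⊃ z) ⊃ w) ⊃ y) ⊃ y) ⊃ x) ⊃ x) ⊃ x): 1 > 0.6, so result = 0.6
(((((((((((x ⊃ ¬y) ⊃ x) ⊃ ¬w) ⊃ z) ⊃ w) ⊃ y) ⊃ y) ⊃ x) ⊃ x) ⊃ x) ⊃ z): 0.6 > 0.1, so result = 0.1

0.10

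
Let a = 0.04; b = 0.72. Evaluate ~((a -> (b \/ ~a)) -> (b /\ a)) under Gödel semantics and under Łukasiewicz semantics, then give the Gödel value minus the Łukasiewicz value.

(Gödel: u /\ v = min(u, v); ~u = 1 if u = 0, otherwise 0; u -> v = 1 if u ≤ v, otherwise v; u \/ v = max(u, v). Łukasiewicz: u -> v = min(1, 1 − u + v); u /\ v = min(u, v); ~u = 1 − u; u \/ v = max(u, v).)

Gödel evaluation:
  ~a: Gödel ¬ of 0.04 = 0 (operand ≠ 0)
  (b \/ ~a) = max(0.72, 0) = 0.72
  (a -> (b \/ ~a)): 0.04 ≤ 0.72, so result = 1
  (b /\ a) = min(0.72, 0.04) = 0.04
  ((a -> (b \/ ~a)) -> (b /\ a)): 1 > 0.04, so result = 0.04
  ~((a -> (b \/ ~a)) -> (b /\ a)): Gödel ¬ of 0.04 = 0 (operand ≠ 0)
  Gödel value = 0
Łukasiewicz evaluation:
  ~a: Łukasiewicz ¬ gives 1 − 0.04 = 0.96
  (b \/ ~a) = max(0.72, 0.96) = 0.96
  (a -> (b \/ ~a)): min(1, 1 − 0.04 + 0.96) = 1
  (b /\ a) = min(0.72, 0.04) = 0.04
  ((a -> (b \/ ~a)) -> (b /\ a)): min(1, 1 − 1 + 0.04) = 0.04
  ~((a -> (b \/ ~a)) -> (b /\ a)): Łukasiewicz ¬ gives 1 − 0.04 = 0.96
  Łukasiewicz value = 0.96
Difference: 0 − 0.96 = -0.96

-0.96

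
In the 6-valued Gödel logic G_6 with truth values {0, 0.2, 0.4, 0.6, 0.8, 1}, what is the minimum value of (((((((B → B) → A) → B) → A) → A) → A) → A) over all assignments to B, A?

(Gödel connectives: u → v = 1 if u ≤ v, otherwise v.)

0.20

The minimum is attained at B = 0, A = 0.2:
  (B → B): 0 ≤ 0, so result = 1
  ((B → B) → A): 1 > 0.2, so result = 0.2
  (((B → B) → A) → B): 0.2 > 0, so result = 0
  ((((B → B) → A) → B) → A): 0 ≤ 0.2, so result = 1
  (((((B → B) → A) → B) → A) → A): 1 > 0.2, so result = 0.2
  ((((((B → B) → A) → B) → A) → A) → A): 0.2 ≤ 0.2, so result = 1
  (((((((B → B) → A) → B) → A) → A) → A) → A): 1 > 0.2, so result = 0.2
Checking all 36 assignments confirms none give a value below 0.20.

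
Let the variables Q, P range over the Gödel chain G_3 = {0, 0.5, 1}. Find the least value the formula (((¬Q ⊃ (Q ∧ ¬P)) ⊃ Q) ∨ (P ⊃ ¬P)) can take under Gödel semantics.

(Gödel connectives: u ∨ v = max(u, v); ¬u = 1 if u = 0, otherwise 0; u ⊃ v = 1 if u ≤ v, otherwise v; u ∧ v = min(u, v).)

0.50

The minimum is attained at Q = 0.5, P = 0.5:
  ¬Q: Gödel ¬ of 0.5 = 0 (operand ≠ 0)
  ¬P: Gödel ¬ of 0.5 = 0 (operand ≠ 0)
  (Q ∧ ¬P) = min(0.5, 0) = 0
  (¬Q ⊃ (Q ∧ ¬P)): 0 ≤ 0, so result = 1
  ((¬Q ⊃ (Q ∧ ¬P)) ⊃ Q): 1 > 0.5, so result = 0.5
  ¬P: Gödel ¬ of 0.5 = 0 (operand ≠ 0)
  (P ⊃ ¬P): 0.5 > 0, so result = 0
  (((¬Q ⊃ (Q ∧ ¬P)) ⊃ Q) ∨ (P ⊃ ¬P)) = max(0.5, 0) = 0.5
Checking all 9 assignments confirms none give a value below 0.50.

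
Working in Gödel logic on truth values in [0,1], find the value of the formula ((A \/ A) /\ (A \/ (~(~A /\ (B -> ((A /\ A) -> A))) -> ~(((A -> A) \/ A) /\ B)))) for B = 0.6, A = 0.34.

(A \/ A) = max(0.34, 0.34) = 0.34
~A: Gödel ¬ of 0.34 = 0 (operand ≠ 0)
(A /\ A) = min(0.34, 0.34) = 0.34
((A /\ A) -> A): 0.34 ≤ 0.34, so result = 1
(B -> ((A /\ A) -> A)): 0.6 ≤ 1, so result = 1
(~A /\ (B -> ((A /\ A) -> A))) = min(0, 1) = 0
~(~A /\ (B -> ((A /\ A) -> A))): Gödel ¬ of 0 = 1 (operand is 0)
(A -> A): 0.34 ≤ 0.34, so result = 1
((A -> A) \/ A) = max(1, 0.34) = 1
(((A -> A) \/ A) /\ B) = min(1, 0.6) = 0.6
~(((A -> A) \/ A) /\ B): Gödel ¬ of 0.6 = 0 (operand ≠ 0)
(~(~A /\ (B -> ((A /\ A) -> A))) -> ~(((A -> A) \/ A) /\ B)): 1 > 0, so result = 0
(A \/ (~(~A /\ (B -> ((A /\ A) -> A))) -> ~(((A -> A) \/ A) /\ B))) = max(0.34, 0) = 0.34
((A \/ A) /\ (A \/ (~(~A /\ (B -> ((A /\ A) -> A))) -> ~(((A -> A) \/ A) /\ B)))) = min(0.34, 0.34) = 0.34

0.34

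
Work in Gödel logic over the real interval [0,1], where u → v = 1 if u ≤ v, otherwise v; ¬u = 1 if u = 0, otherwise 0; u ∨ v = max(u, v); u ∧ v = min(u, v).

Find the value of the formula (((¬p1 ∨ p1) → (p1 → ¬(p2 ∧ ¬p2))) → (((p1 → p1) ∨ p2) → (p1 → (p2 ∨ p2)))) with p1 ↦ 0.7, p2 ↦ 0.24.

¬p1: Gödel ¬ of 0.7 = 0 (operand ≠ 0)
(¬p1 ∨ p1) = max(0, 0.7) = 0.7
¬p2: Gödel ¬ of 0.24 = 0 (operand ≠ 0)
(p2 ∧ ¬p2) = min(0.24, 0) = 0
¬(p2 ∧ ¬p2): Gödel ¬ of 0 = 1 (operand is 0)
(p1 → ¬(p2 ∧ ¬p2)): 0.7 ≤ 1, so result = 1
((¬p1 ∨ p1) → (p1 → ¬(p2 ∧ ¬p2))): 0.7 ≤ 1, so result = 1
(p1 → p1): 0.7 ≤ 0.7, so result = 1
((p1 → p1) ∨ p2) = max(1, 0.24) = 1
(p2 ∨ p2) = max(0.24, 0.24) = 0.24
(p1 → (p2 ∨ p2)): 0.7 > 0.24, so result = 0.24
(((p1 → p1) ∨ p2) → (p1 → (p2 ∨ p2))): 1 > 0.24, so result = 0.24
(((¬p1 ∨ p1) → (p1 → ¬(p2 ∧ ¬p2))) → (((p1 → p1) ∨ p2) → (p1 → (p2 ∨ p2)))): 1 > 0.24, so result = 0.24

0.24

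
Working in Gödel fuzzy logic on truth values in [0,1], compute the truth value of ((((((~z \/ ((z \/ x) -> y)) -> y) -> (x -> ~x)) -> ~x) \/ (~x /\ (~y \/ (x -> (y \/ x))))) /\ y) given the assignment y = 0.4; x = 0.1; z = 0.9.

~z: Gödel ¬ of 0.9 = 0 (operand ≠ 0)
(z \/ x) = max(0.9, 0.1) = 0.9
((z \/ x) -> y): 0.9 > 0.4, so result = 0.4
(~z \/ ((z \/ x) -> y)) = max(0, 0.4) = 0.4
((~z \/ ((z \/ x) -> y)) -> y): 0.4 ≤ 0.4, so result = 1
~x: Gödel ¬ of 0.1 = 0 (operand ≠ 0)
(x -> ~x): 0.1 > 0, so result = 0
(((~z \/ ((z \/ x) -> y)) -> y) -> (x -> ~x)): 1 > 0, so result = 0
~x: Gödel ¬ of 0.1 = 0 (operand ≠ 0)
((((~z \/ ((z \/ x) -> y)) -> y) -> (x -> ~x)) -> ~x): 0 ≤ 0, so result = 1
~x: Gödel ¬ of 0.1 = 0 (operand ≠ 0)
~y: Gödel ¬ of 0.4 = 0 (operand ≠ 0)
(y \/ x) = max(0.4, 0.1) = 0.4
(x -> (y \/ x)): 0.1 ≤ 0.4, so result = 1
(~y \/ (x -> (y \/ x))) = max(0, 1) = 1
(~x /\ (~y \/ (x -> (y \/ x)))) = min(0, 1) = 0
(((((~z \/ ((z \/ x) -> y)) -> y) -> (x -> ~x)) -> ~x) \/ (~x /\ (~y \/ (x -> (y \/ x))))) = max(1, 0) = 1
((((((~z \/ ((z \/ x) -> y)) -> y) -> (x -> ~x)) -> ~x) \/ (~x /\ (~y \/ (x -> (y \/ x))))) /\ y) = min(1, 0.4) = 0.4

0.40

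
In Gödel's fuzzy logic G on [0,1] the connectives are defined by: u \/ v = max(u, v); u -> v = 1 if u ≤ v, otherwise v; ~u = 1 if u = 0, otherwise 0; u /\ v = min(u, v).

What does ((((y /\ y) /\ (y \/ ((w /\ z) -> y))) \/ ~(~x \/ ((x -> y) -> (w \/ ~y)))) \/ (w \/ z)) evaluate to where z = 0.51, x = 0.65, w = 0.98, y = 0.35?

0.98

(y /\ y) = min(0.35, 0.35) = 0.35
(w /\ z) = min(0.98, 0.51) = 0.51
((w /\ z) -> y): 0.51 > 0.35, so result = 0.35
(y \/ ((w /\ z) -> y)) = max(0.35, 0.35) = 0.35
((y /\ y) /\ (y \/ ((w /\ z) -> y))) = min(0.35, 0.35) = 0.35
~x: Gödel ¬ of 0.65 = 0 (operand ≠ 0)
(x -> y): 0.65 > 0.35, so result = 0.35
~y: Gödel ¬ of 0.35 = 0 (operand ≠ 0)
(w \/ ~y) = max(0.98, 0) = 0.98
((x -> y) -> (w \/ ~y)): 0.35 ≤ 0.98, so result = 1
(~x \/ ((x -> y) -> (w \/ ~y))) = max(0, 1) = 1
~(~x \/ ((x -> y) -> (w \/ ~y))): Gödel ¬ of 1 = 0 (operand ≠ 0)
(((y /\ y) /\ (y \/ ((w /\ z) -> y))) \/ ~(~x \/ ((x -> y) -> (w \/ ~y)))) = max(0.35, 0) = 0.35
(w \/ z) = max(0.98, 0.51) = 0.98
((((y /\ y) /\ (y \/ ((w /\ z) -> y))) \/ ~(~x \/ ((x -> y) -> (w \/ ~y)))) \/ (w \/ z)) = max(0.35, 0.98) = 0.98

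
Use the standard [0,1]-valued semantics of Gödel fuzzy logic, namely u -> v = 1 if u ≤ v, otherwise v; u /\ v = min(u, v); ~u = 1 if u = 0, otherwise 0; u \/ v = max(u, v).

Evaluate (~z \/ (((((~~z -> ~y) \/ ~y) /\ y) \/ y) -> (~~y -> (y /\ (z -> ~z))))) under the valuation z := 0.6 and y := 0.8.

~z: Gödel ¬ of 0.6 = 0 (operand ≠ 0)
~z: Gödel ¬ of 0.6 = 0 (operand ≠ 0)
~~z: Gödel ¬ of 0 = 1 (operand is 0)
~y: Gödel ¬ of 0.8 = 0 (operand ≠ 0)
(~~z -> ~y): 1 > 0, so result = 0
~y: Gödel ¬ of 0.8 = 0 (operand ≠ 0)
((~~z -> ~y) \/ ~y) = max(0, 0) = 0
(((~~z -> ~y) \/ ~y) /\ y) = min(0, 0.8) = 0
((((~~z -> ~y) \/ ~y) /\ y) \/ y) = max(0, 0.8) = 0.8
~y: Gödel ¬ of 0.8 = 0 (operand ≠ 0)
~~y: Gödel ¬ of 0 = 1 (operand is 0)
~z: Gödel ¬ of 0.6 = 0 (operand ≠ 0)
(z -> ~z): 0.6 > 0, so result = 0
(y /\ (z -> ~z)) = min(0.8, 0) = 0
(~~y -> (y /\ (z -> ~z))): 1 > 0, so result = 0
(((((~~z -> ~y) \/ ~y) /\ y) \/ y) -> (~~y -> (y /\ (z -> ~z)))): 0.8 > 0, so result = 0
(~z \/ (((((~~z -> ~y) \/ ~y) /\ y) \/ y) -> (~~y -> (y /\ (z -> ~z))))) = max(0, 0) = 0

0.00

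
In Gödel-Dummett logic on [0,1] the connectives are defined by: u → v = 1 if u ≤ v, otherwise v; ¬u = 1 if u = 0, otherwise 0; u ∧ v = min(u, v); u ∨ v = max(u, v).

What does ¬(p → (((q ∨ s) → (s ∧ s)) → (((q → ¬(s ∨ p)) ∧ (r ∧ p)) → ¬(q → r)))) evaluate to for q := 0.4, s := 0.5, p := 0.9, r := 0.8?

0.00

(q ∨ s) = max(0.4, 0.5) = 0.5
(s ∧ s) = min(0.5, 0.5) = 0.5
((q ∨ s) → (s ∧ s)): 0.5 ≤ 0.5, so result = 1
(s ∨ p) = max(0.5, 0.9) = 0.9
¬(s ∨ p): Gödel ¬ of 0.9 = 0 (operand ≠ 0)
(q → ¬(s ∨ p)): 0.4 > 0, so result = 0
(r ∧ p) = min(0.8, 0.9) = 0.8
((q → ¬(s ∨ p)) ∧ (r ∧ p)) = min(0, 0.8) = 0
(q → r): 0.4 ≤ 0.8, so result = 1
¬(q → r): Gödel ¬ of 1 = 0 (operand ≠ 0)
(((q → ¬(s ∨ p)) ∧ (r ∧ p)) → ¬(q → r)): 0 ≤ 0, so result = 1
(((q ∨ s) → (s ∧ s)) → (((q → ¬(s ∨ p)) ∧ (r ∧ p)) → ¬(q → r))): 1 ≤ 1, so result = 1
(p → (((q ∨ s) → (s ∧ s)) → (((q → ¬(s ∨ p)) ∧ (r ∧ p)) → ¬(q → r)))): 0.9 ≤ 1, so result = 1
¬(p → (((q ∨ s) → (s ∧ s)) → (((q → ¬(s ∨ p)) ∧ (r ∧ p)) → ¬(q → r)))): Gödel ¬ of 1 = 0 (operand ≠ 0)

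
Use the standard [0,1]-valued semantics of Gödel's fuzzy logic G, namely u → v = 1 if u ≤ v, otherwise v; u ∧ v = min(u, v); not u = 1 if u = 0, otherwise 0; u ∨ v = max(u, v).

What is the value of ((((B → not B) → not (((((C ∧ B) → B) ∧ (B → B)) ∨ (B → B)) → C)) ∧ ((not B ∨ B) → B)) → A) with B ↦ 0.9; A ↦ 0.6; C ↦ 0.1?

not B: Gödel ¬ of 0.9 = 0 (operand ≠ 0)
(B → not B): 0.9 > 0, so result = 0
(C ∧ B) = min(0.1, 0.9) = 0.1
((C ∧ B) → B): 0.1 ≤ 0.9, so result = 1
(B → B): 0.9 ≤ 0.9, so result = 1
(((C ∧ B) → B) ∧ (B → B)) = min(1, 1) = 1
(B → B): 0.9 ≤ 0.9, so result = 1
((((C ∧ B) → B) ∧ (B → B)) ∨ (B → B)) = max(1, 1) = 1
(((((C ∧ B) → B) ∧ (B → B)) ∨ (B → B)) → C): 1 > 0.1, so result = 0.1
not (((((C ∧ B) → B) ∧ (B → B)) ∨ (B → B)) → C): Gödel ¬ of 0.1 = 0 (operand ≠ 0)
((B → not B) → not (((((C ∧ B) → B) ∧ (B → B)) ∨ (B → B)) → C)): 0 ≤ 0, so result = 1
not B: Gödel ¬ of 0.9 = 0 (operand ≠ 0)
(not B ∨ B) = max(0, 0.9) = 0.9
((not B ∨ B) → B): 0.9 ≤ 0.9, so result = 1
(((B → not B) → not (((((C ∧ B) → B) ∧ (B → B)) ∨ (B → B)) → C)) ∧ ((not B ∨ B) → B)) = min(1, 1) = 1
((((B → not B) → not (((((C ∧ B) → B) ∧ (B → B)) ∨ (B → B)) → C)) ∧ ((not B ∨ B) → B)) → A): 1 > 0.6, so result = 0.6

0.60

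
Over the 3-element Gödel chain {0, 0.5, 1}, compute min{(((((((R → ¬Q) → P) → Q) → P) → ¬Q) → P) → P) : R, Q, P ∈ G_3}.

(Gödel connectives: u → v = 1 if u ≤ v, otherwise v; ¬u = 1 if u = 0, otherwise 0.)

The minimum is attained at R = 0, Q = 0.5, P = 0.5:
  ¬Q: Gödel ¬ of 0.5 = 0 (operand ≠ 0)
  (R → ¬Q): 0 ≤ 0, so result = 1
  ((R → ¬Q) → P): 1 > 0.5, so result = 0.5
  (((R → ¬Q) → P) → Q): 0.5 ≤ 0.5, so result = 1
  ((((R → ¬Q) → P) → Q) → P): 1 > 0.5, so result = 0.5
  ¬Q: Gödel ¬ of 0.5 = 0 (operand ≠ 0)
  (((((R → ¬Q) → P) → Q) → P) → ¬Q): 0.5 > 0, so result = 0
  ((((((R → ¬Q) → P) → Q) → P) → ¬Q) → P): 0 ≤ 0.5, so result = 1
  (((((((R → ¬Q) → P) → Q) → P) → ¬Q) → P) → P): 1 > 0.5, so result = 0.5
Checking all 27 assignments confirms none give a value below 0.50.

0.50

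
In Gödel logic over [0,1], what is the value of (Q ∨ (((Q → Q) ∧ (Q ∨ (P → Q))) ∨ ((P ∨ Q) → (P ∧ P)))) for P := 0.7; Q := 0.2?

(Q → Q): 0.2 ≤ 0.2, so result = 1
(P → Q): 0.7 > 0.2, so result = 0.2
(Q ∨ (P → Q)) = max(0.2, 0.2) = 0.2
((Q → Q) ∧ (Q ∨ (P → Q))) = min(1, 0.2) = 0.2
(P ∨ Q) = max(0.7, 0.2) = 0.7
(P ∧ P) = min(0.7, 0.7) = 0.7
((P ∨ Q) → (P ∧ P)): 0.7 ≤ 0.7, so result = 1
(((Q → Q) ∧ (Q ∨ (P → Q))) ∨ ((P ∨ Q) → (P ∧ P))) = max(0.2, 1) = 1
(Q ∨ (((Q → Q) ∧ (Q ∨ (P → Q))) ∨ ((P ∨ Q) → (P ∧ P)))) = max(0.2, 1) = 1

1.00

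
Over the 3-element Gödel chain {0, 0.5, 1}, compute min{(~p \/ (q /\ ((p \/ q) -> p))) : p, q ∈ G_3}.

0.00

The minimum is attained at p = 0.5, q = 0:
  ~p: Gödel ¬ of 0.5 = 0 (operand ≠ 0)
  (p \/ q) = max(0.5, 0) = 0.5
  ((p \/ q) -> p): 0.5 ≤ 0.5, so result = 1
  (q /\ ((p \/ q) -> p)) = min(0, 1) = 0
  (~p \/ (q /\ ((p \/ q) -> p))) = max(0, 0) = 0
Checking all 9 assignments confirms none give a value below 0.00.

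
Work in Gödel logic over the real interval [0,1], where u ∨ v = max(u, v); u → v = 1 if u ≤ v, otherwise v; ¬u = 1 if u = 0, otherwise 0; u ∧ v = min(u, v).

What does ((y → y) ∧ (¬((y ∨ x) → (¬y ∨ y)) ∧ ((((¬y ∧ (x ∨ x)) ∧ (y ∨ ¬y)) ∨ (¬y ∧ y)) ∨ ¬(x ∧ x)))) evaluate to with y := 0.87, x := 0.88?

(y → y): 0.87 ≤ 0.87, so result = 1
(y ∨ x) = max(0.87, 0.88) = 0.88
¬y: Gödel ¬ of 0.87 = 0 (operand ≠ 0)
(¬y ∨ y) = max(0, 0.87) = 0.87
((y ∨ x) → (¬y ∨ y)): 0.88 > 0.87, so result = 0.87
¬((y ∨ x) → (¬y ∨ y)): Gödel ¬ of 0.87 = 0 (operand ≠ 0)
¬y: Gödel ¬ of 0.87 = 0 (operand ≠ 0)
(x ∨ x) = max(0.88, 0.88) = 0.88
(¬y ∧ (x ∨ x)) = min(0, 0.88) = 0
¬y: Gödel ¬ of 0.87 = 0 (operand ≠ 0)
(y ∨ ¬y) = max(0.87, 0) = 0.87
((¬y ∧ (x ∨ x)) ∧ (y ∨ ¬y)) = min(0, 0.87) = 0
¬y: Gödel ¬ of 0.87 = 0 (operand ≠ 0)
(¬y ∧ y) = min(0, 0.87) = 0
(((¬y ∧ (x ∨ x)) ∧ (y ∨ ¬y)) ∨ (¬y ∧ y)) = max(0, 0) = 0
(x ∧ x) = min(0.88, 0.88) = 0.88
¬(x ∧ x): Gödel ¬ of 0.88 = 0 (operand ≠ 0)
((((¬y ∧ (x ∨ x)) ∧ (y ∨ ¬y)) ∨ (¬y ∧ y)) ∨ ¬(x ∧ x)) = max(0, 0) = 0
(¬((y ∨ x) → (¬y ∨ y)) ∧ ((((¬y ∧ (x ∨ x)) ∧ (y ∨ ¬y)) ∨ (¬y ∧ y)) ∨ ¬(x ∧ x))) = min(0, 0) = 0
((y → y) ∧ (¬((y ∨ x) → (¬y ∨ y)) ∧ ((((¬y ∧ (x ∨ x)) ∧ (y ∨ ¬y)) ∨ (¬y ∧ y)) ∨ ¬(x ∧ x)))) = min(1, 0) = 0

0.00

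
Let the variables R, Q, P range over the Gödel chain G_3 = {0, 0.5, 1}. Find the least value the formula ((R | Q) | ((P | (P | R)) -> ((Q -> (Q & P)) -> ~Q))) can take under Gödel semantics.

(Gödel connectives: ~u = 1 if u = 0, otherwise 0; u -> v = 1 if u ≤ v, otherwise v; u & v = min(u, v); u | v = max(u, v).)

0.50

The minimum is attained at R = 0, Q = 0.5, P = 0.5:
  (R | Q) = max(0, 0.5) = 0.5
  (P | R) = max(0.5, 0) = 0.5
  (P | (P | R)) = max(0.5, 0.5) = 0.5
  (Q & P) = min(0.5, 0.5) = 0.5
  (Q -> (Q & P)): 0.5 ≤ 0.5, so result = 1
  ~Q: Gödel ¬ of 0.5 = 0 (operand ≠ 0)
  ((Q -> (Q & P)) -> ~Q): 1 > 0, so result = 0
  ((P | (P | R)) -> ((Q -> (Q & P)) -> ~Q)): 0.5 > 0, so result = 0
  ((R | Q) | ((P | (P | R)) -> ((Q -> (Q & P)) -> ~Q))) = max(0.5, 0) = 0.5
Checking all 27 assignments confirms none give a value below 0.50.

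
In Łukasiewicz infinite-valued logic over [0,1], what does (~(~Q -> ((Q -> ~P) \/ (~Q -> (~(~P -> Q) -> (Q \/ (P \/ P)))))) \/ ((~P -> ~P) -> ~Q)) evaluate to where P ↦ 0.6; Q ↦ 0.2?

~Q: Łukasiewicz ¬ gives 1 − 0.2 = 0.8
~P: Łukasiewicz ¬ gives 1 − 0.6 = 0.4
(Q -> ~P): min(1, 1 − 0.2 + 0.4) = 1
~Q: Łukasiewicz ¬ gives 1 − 0.2 = 0.8
~P: Łukasiewicz ¬ gives 1 − 0.6 = 0.4
(~P -> Q): min(1, 1 − 0.4 + 0.2) = 0.8
~(~P -> Q): Łukasiewicz ¬ gives 1 − 0.8 = 0.2
(P \/ P) = max(0.6, 0.6) = 0.6
(Q \/ (P \/ P)) = max(0.2, 0.6) = 0.6
(~(~P -> Q) -> (Q \/ (P \/ P))): min(1, 1 − 0.2 + 0.6) = 1
(~Q -> (~(~P -> Q) -> (Q \/ (P \/ P)))): min(1, 1 − 0.8 + 1) = 1
((Q -> ~P) \/ (~Q -> (~(~P -> Q) -> (Q \/ (P \/ P))))) = max(1, 1) = 1
(~Q -> ((Q -> ~P) \/ (~Q -> (~(~P -> Q) -> (Q \/ (P \/ P)))))): min(1, 1 − 0.8 + 1) = 1
~(~Q -> ((Q -> ~P) \/ (~Q -> (~(~P -> Q) -> (Q \/ (P \/ P)))))): Łukasiewicz ¬ gives 1 − 1 = 0
~P: Łukasiewicz ¬ gives 1 − 0.6 = 0.4
~P: Łukasiewicz ¬ gives 1 − 0.6 = 0.4
(~P -> ~P): min(1, 1 − 0.4 + 0.4) = 1
~Q: Łukasiewicz ¬ gives 1 − 0.2 = 0.8
((~P -> ~P) -> ~Q): min(1, 1 − 1 + 0.8) = 0.8
(~(~Q -> ((Q -> ~P) \/ (~Q -> (~(~P -> Q) -> (Q \/ (P \/ P)))))) \/ ((~P -> ~P) -> ~Q)) = max(0, 0.8) = 0.8

0.80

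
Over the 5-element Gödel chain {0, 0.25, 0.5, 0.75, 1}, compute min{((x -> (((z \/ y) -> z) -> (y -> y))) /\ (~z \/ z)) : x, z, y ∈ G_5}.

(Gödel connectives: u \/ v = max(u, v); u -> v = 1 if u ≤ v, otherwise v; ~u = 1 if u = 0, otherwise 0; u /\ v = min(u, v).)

The minimum is attained at x = 0, z = 0.25, y = 0:
  (z \/ y) = max(0.25, 0) = 0.25
  ((z \/ y) -> z): 0.25 ≤ 0.25, so result = 1
  (y -> y): 0 ≤ 0, so result = 1
  (((z \/ y) -> z) -> (y -> y)): 1 ≤ 1, so result = 1
  (x -> (((z \/ y) -> z) -> (y -> y))): 0 ≤ 1, so result = 1
  ~z: Gödel ¬ of 0.25 = 0 (operand ≠ 0)
  (~z \/ z) = max(0, 0.25) = 0.25
  ((x -> (((z \/ y) -> z) -> (y -> y))) /\ (~z \/ z)) = min(1, 0.25) = 0.25
Checking all 125 assignments confirms none give a value below 0.25.

0.25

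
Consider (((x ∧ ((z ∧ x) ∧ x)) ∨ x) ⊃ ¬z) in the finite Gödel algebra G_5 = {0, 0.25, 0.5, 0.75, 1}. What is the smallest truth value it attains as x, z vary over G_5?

The minimum is attained at x = 0.25, z = 0.25:
  (z ∧ x) = min(0.25, 0.25) = 0.25
  ((z ∧ x) ∧ x) = min(0.25, 0.25) = 0.25
  (x ∧ ((z ∧ x) ∧ x)) = min(0.25, 0.25) = 0.25
  ((x ∧ ((z ∧ x) ∧ x)) ∨ x) = max(0.25, 0.25) = 0.25
  ¬z: Gödel ¬ of 0.25 = 0 (operand ≠ 0)
  (((x ∧ ((z ∧ x) ∧ x)) ∨ x) ⊃ ¬z): 0.25 > 0, so result = 0
Checking all 25 assignments confirms none give a value below 0.00.

0.00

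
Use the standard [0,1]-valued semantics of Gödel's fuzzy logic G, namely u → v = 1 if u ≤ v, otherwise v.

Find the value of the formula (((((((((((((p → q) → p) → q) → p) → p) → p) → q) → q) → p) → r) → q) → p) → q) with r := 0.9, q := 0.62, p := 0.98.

0.62

(p → q): 0.98 > 0.62, so result = 0.62
((p → q) → p): 0.62 ≤ 0.98, so result = 1
(((p → q) → p) → q): 1 > 0.62, so result = 0.62
((((p → q) → p) → q) → p): 0.62 ≤ 0.98, so result = 1
(((((p → q) → p) → q) → p) → p): 1 > 0.98, so result = 0.98
((((((p → q) → p) → q) → p) → p) → p): 0.98 ≤ 0.98, so result = 1
(((((((p → q) → p) → q) → p) → p) → p) → q): 1 > 0.62, so result = 0.62
((((((((p → q) → p) → q) → p) → p) → p) → q) → q): 0.62 ≤ 0.62, so result = 1
(((((((((p → q) → p) → q) → p) → p) → p) → q) → q) → p): 1 > 0.98, so result = 0.98
((((((((((p → q) → p) → q) → p) → p) → p) → q) → q) → p) → r): 0.98 > 0.9, so result = 0.9
(((((((((((p → q) → p) → q) → p) → p) → p) → q) → q) → p) → r) → q): 0.9 > 0.62, so result = 0.62
((((((((((((p → q) → p) → q) → p) → p) → p) → q) → q) → p) → r) → q) → p): 0.62 ≤ 0.98, so result = 1
(((((((((((((p → q) → p) → q) → p) → p) → p) → q) → q) → p) → r) → q) → p) → q): 1 > 0.62, so result = 0.62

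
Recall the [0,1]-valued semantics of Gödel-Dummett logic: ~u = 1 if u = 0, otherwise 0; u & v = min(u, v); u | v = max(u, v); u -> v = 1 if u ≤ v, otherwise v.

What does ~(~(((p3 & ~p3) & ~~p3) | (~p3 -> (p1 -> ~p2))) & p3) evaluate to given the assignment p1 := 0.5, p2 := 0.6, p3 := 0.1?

1.00

~p3: Gödel ¬ of 0.1 = 0 (operand ≠ 0)
(p3 & ~p3) = min(0.1, 0) = 0
~p3: Gödel ¬ of 0.1 = 0 (operand ≠ 0)
~~p3: Gödel ¬ of 0 = 1 (operand is 0)
((p3 & ~p3) & ~~p3) = min(0, 1) = 0
~p3: Gödel ¬ of 0.1 = 0 (operand ≠ 0)
~p2: Gödel ¬ of 0.6 = 0 (operand ≠ 0)
(p1 -> ~p2): 0.5 > 0, so result = 0
(~p3 -> (p1 -> ~p2)): 0 ≤ 0, so result = 1
(((p3 & ~p3) & ~~p3) | (~p3 -> (p1 -> ~p2))) = max(0, 1) = 1
~(((p3 & ~p3) & ~~p3) | (~p3 -> (p1 -> ~p2))): Gödel ¬ of 1 = 0 (operand ≠ 0)
(~(((p3 & ~p3) & ~~p3) | (~p3 -> (p1 -> ~p2))) & p3) = min(0, 0.1) = 0
~(~(((p3 & ~p3) & ~~p3) | (~p3 -> (p1 -> ~p2))) & p3): Gödel ¬ of 0 = 1 (operand is 0)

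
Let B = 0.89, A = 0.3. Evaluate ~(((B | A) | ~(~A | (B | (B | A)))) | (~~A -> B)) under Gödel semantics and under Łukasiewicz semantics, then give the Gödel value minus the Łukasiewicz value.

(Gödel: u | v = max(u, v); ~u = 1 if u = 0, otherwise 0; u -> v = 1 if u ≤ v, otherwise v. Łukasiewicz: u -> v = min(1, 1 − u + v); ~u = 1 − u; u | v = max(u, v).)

0.00

Gödel evaluation:
  (B | A) = max(0.89, 0.3) = 0.89
  ~A: Gödel ¬ of 0.3 = 0 (operand ≠ 0)
  (B | A) = max(0.89, 0.3) = 0.89
  (B | (B | A)) = max(0.89, 0.89) = 0.89
  (~A | (B | (B | A))) = max(0, 0.89) = 0.89
  ~(~A | (B | (B | A))): Gödel ¬ of 0.89 = 0 (operand ≠ 0)
  ((B | A) | ~(~A | (B | (B | A)))) = max(0.89, 0) = 0.89
  ~A: Gödel ¬ of 0.3 = 0 (operand ≠ 0)
  ~~A: Gödel ¬ of 0 = 1 (operand is 0)
  (~~A -> B): 1 > 0.89, so result = 0.89
  (((B | A) | ~(~A | (B | (B | A)))) | (~~A -> B)) = max(0.89, 0.89) = 0.89
  ~(((B | A) | ~(~A | (B | (B | A)))) | (~~A -> B)): Gödel ¬ of 0.89 = 0 (operand ≠ 0)
  Gödel value = 0
Łukasiewicz evaluation:
  (B | A) = max(0.89, 0.3) = 0.89
  ~A: Łukasiewicz ¬ gives 1 − 0.3 = 0.7
  (B | A) = max(0.89, 0.3) = 0.89
  (B | (B | A)) = max(0.89, 0.89) = 0.89
  (~A | (B | (B | A))) = max(0.7, 0.89) = 0.89
  ~(~A | (B | (B | A))): Łukasiewicz ¬ gives 1 − 0.89 = 0.11
  ((B | A) | ~(~A | (B | (B | A)))) = max(0.89, 0.11) = 0.89
  ~A: Łukasiewicz ¬ gives 1 − 0.3 = 0.7
  ~~A: Łukasiewicz ¬ gives 1 − 0.7 = 0.3
  (~~A -> B): min(1, 1 − 0.3 + 0.89) = 1
  (((B | A) | ~(~A | (B | (B | A)))) | (~~A -> B)) = max(0.89, 1) = 1
  ~(((B | A) | ~(~A | (B | (B | A)))) | (~~A -> B)): Łukasiewicz ¬ gives 1 − 1 = 0
  Łukasiewicz value = 0
Difference: 0 − 0 = 0.00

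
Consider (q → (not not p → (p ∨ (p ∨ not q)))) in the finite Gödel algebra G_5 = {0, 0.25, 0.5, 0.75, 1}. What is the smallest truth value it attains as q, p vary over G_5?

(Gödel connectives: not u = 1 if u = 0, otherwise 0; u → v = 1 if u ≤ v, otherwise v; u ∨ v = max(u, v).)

0.25

The minimum is attained at q = 0.5, p = 0.25:
  not p: Gödel ¬ of 0.25 = 0 (operand ≠ 0)
  not not p: Gödel ¬ of 0 = 1 (operand is 0)
  not q: Gödel ¬ of 0.5 = 0 (operand ≠ 0)
  (p ∨ not q) = max(0.25, 0) = 0.25
  (p ∨ (p ∨ not q)) = max(0.25, 0.25) = 0.25
  (not not p → (p ∨ (p ∨ not q))): 1 > 0.25, so result = 0.25
  (q → (not not p → (p ∨ (p ∨ not q)))): 0.5 > 0.25, so result = 0.25
Checking all 25 assignments confirms none give a value below 0.25.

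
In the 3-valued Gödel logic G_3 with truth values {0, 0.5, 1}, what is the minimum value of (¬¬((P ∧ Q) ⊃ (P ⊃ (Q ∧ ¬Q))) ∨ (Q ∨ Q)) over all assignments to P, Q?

The minimum is attained at P = 0.5, Q = 0.5:
  (P ∧ Q) = min(0.5, 0.5) = 0.5
  ¬Q: Gödel ¬ of 0.5 = 0 (operand ≠ 0)
  (Q ∧ ¬Q) = min(0.5, 0) = 0
  (P ⊃ (Q ∧ ¬Q)): 0.5 > 0, so result = 0
  ((P ∧ Q) ⊃ (P ⊃ (Q ∧ ¬Q))): 0.5 > 0, so result = 0
  ¬((P ∧ Q) ⊃ (P ⊃ (Q ∧ ¬Q))): Gödel ¬ of 0 = 1 (operand is 0)
  ¬¬((P ∧ Q) ⊃ (P ⊃ (Q ∧ ¬Q))): Gödel ¬ of 1 = 0 (operand ≠ 0)
  (Q ∨ Q) = max(0.5, 0.5) = 0.5
  (¬¬((P ∧ Q) ⊃ (P ⊃ (Q ∧ ¬Q))) ∨ (Q ∨ Q)) = max(0, 0.5) = 0.5
Checking all 9 assignments confirms none give a value below 0.50.

0.50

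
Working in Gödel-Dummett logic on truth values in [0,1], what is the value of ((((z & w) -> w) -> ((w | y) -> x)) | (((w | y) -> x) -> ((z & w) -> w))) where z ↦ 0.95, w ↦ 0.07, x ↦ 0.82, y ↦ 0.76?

1.00

(z & w) = min(0.95, 0.07) = 0.07
((z & w) -> w): 0.07 ≤ 0.07, so result = 1
(w | y) = max(0.07, 0.76) = 0.76
((w | y) -> x): 0.76 ≤ 0.82, so result = 1
(((z & w) -> w) -> ((w | y) -> x)): 1 ≤ 1, so result = 1
(w | y) = max(0.07, 0.76) = 0.76
((w | y) -> x): 0.76 ≤ 0.82, so result = 1
(z & w) = min(0.95, 0.07) = 0.07
((z & w) -> w): 0.07 ≤ 0.07, so result = 1
(((w | y) -> x) -> ((z & w) -> w)): 1 ≤ 1, so result = 1
((((z & w) -> w) -> ((w | y) -> x)) | (((w | y) -> x) -> ((z & w) -> w))) = max(1, 1) = 1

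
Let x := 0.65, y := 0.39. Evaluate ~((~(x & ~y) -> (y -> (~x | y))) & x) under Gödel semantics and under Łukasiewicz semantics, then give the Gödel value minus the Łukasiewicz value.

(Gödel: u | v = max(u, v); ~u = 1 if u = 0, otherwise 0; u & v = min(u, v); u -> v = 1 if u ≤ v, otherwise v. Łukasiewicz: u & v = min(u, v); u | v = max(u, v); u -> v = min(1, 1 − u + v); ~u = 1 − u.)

-0.35

Gödel evaluation:
  ~y: Gödel ¬ of 0.39 = 0 (operand ≠ 0)
  (x & ~y) = min(0.65, 0) = 0
  ~(x & ~y): Gödel ¬ of 0 = 1 (operand is 0)
  ~x: Gödel ¬ of 0.65 = 0 (operand ≠ 0)
  (~x | y) = max(0, 0.39) = 0.39
  (y -> (~x | y)): 0.39 ≤ 0.39, so result = 1
  (~(x & ~y) -> (y -> (~x | y))): 1 ≤ 1, so result = 1
  ((~(x & ~y) -> (y -> (~x | y))) & x) = min(1, 0.65) = 0.65
  ~((~(x & ~y) -> (y -> (~x | y))) & x): Gödel ¬ of 0.65 = 0 (operand ≠ 0)
  Gödel value = 0
Łukasiewicz evaluation:
  ~y: Łukasiewicz ¬ gives 1 − 0.39 = 0.61
  (x & ~y) = min(0.65, 0.61) = 0.61
  ~(x & ~y): Łukasiewicz ¬ gives 1 − 0.61 = 0.39
  ~x: Łukasiewicz ¬ gives 1 − 0.65 = 0.35
  (~x | y) = max(0.35, 0.39) = 0.39
  (y -> (~x | y)): min(1, 1 − 0.39 + 0.39) = 1
  (~(x & ~y) -> (y -> (~x | y))): min(1, 1 − 0.39 + 1) = 1
  ((~(x & ~y) -> (y -> (~x | y))) & x) = min(1, 0.65) = 0.65
  ~((~(x & ~y) -> (y -> (~x | y))) & x): Łukasiewicz ¬ gives 1 − 0.65 = 0.35
  Łukasiewicz value = 0.35
Difference: 0 − 0.35 = -0.35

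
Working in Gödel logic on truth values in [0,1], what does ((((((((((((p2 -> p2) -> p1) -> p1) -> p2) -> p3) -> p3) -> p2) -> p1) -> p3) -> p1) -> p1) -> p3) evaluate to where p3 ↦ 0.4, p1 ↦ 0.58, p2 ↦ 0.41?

0.40

(p2 -> p2): 0.41 ≤ 0.41, so result = 1
((p2 -> p2) -> p1): 1 > 0.58, so result = 0.58
(((p2 -> p2) -> p1) -> p1): 0.58 ≤ 0.58, so result = 1
((((p2 -> p2) -> p1) -> p1) -> p2): 1 > 0.41, so result = 0.41
(((((p2 -> p2) -> p1) -> p1) -> p2) -> p3): 0.41 > 0.4, so result = 0.4
((((((p2 -> p2) -> p1) -> p1) -> p2) -> p3) -> p3): 0.4 ≤ 0.4, so result = 1
(((((((p2 -> p2) -> p1) -> p1) -> p2) -> p3) -> p3) -> p2): 1 > 0.41, so result = 0.41
((((((((p2 -> p2) -> p1) -> p1) -> p2) -> p3) -> p3) -> p2) -> p1): 0.41 ≤ 0.58, so result = 1
(((((((((p2 -> p2) -> p1) -> p1) -> p2) -> p3) -> p3) -> p2) -> p1) -> p3): 1 > 0.4, so result = 0.4
((((((((((p2 -> p2) -> p1) -> p1) -> p2) -> p3) -> p3) -> p2) -> p1) -> p3) -> p1): 0.4 ≤ 0.58, so result = 1
(((((((((((p2 -> p2) -> p1) -> p1) -> p2) -> p3) -> p3) -> p2) -> p1) -> p3) -> p1) -> p1): 1 > 0.58, so result = 0.58
((((((((((((p2 -> p2) -> p1) -> p1) -> p2) -> p3) -> p3) -> p2) -> p1) -> p3) -> p1) -> p1) -> p3): 0.58 > 0.4, so result = 0.4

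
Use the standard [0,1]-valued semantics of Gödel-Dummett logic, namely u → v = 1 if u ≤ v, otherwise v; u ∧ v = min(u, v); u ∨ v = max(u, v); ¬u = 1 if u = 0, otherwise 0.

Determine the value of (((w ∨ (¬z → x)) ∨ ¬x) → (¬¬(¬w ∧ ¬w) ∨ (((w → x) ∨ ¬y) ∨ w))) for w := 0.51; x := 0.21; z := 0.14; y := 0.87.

¬z: Gödel ¬ of 0.14 = 0 (operand ≠ 0)
(¬z → x): 0 ≤ 0.21, so result = 1
(w ∨ (¬z → x)) = max(0.51, 1) = 1
¬x: Gödel ¬ of 0.21 = 0 (operand ≠ 0)
((w ∨ (¬z → x)) ∨ ¬x) = max(1, 0) = 1
¬w: Gödel ¬ of 0.51 = 0 (operand ≠ 0)
¬w: Gödel ¬ of 0.51 = 0 (operand ≠ 0)
(¬w ∧ ¬w) = min(0, 0) = 0
¬(¬w ∧ ¬w): Gödel ¬ of 0 = 1 (operand is 0)
¬¬(¬w ∧ ¬w): Gödel ¬ of 1 = 0 (operand ≠ 0)
(w → x): 0.51 > 0.21, so result = 0.21
¬y: Gödel ¬ of 0.87 = 0 (operand ≠ 0)
((w → x) ∨ ¬y) = max(0.21, 0) = 0.21
(((w → x) ∨ ¬y) ∨ w) = max(0.21, 0.51) = 0.51
(¬¬(¬w ∧ ¬w) ∨ (((w → x) ∨ ¬y) ∨ w)) = max(0, 0.51) = 0.51
(((w ∨ (¬z → x)) ∨ ¬x) → (¬¬(¬w ∧ ¬w) ∨ (((w → x) ∨ ¬y) ∨ w))): 1 > 0.51, so result = 0.51

0.51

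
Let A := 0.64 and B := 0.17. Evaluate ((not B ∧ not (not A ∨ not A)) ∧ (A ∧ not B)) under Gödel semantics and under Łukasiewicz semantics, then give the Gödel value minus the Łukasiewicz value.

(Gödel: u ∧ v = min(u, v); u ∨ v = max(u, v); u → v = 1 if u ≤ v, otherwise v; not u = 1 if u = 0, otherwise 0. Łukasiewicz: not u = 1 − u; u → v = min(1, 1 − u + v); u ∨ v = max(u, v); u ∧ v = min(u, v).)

-0.64

Gödel evaluation:
  not B: Gödel ¬ of 0.17 = 0 (operand ≠ 0)
  not A: Gödel ¬ of 0.64 = 0 (operand ≠ 0)
  not A: Gödel ¬ of 0.64 = 0 (operand ≠ 0)
  (not A ∨ not A) = max(0, 0) = 0
  not (not A ∨ not A): Gödel ¬ of 0 = 1 (operand is 0)
  (not B ∧ not (not A ∨ not A)) = min(0, 1) = 0
  not B: Gödel ¬ of 0.17 = 0 (operand ≠ 0)
  (A ∧ not B) = min(0.64, 0) = 0
  ((not B ∧ not (not A ∨ not A)) ∧ (A ∧ not B)) = min(0, 0) = 0
  Gödel value = 0
Łukasiewicz evaluation:
  not B: Łukasiewicz ¬ gives 1 − 0.17 = 0.83
  not A: Łukasiewicz ¬ gives 1 − 0.64 = 0.36
  not A: Łukasiewicz ¬ gives 1 − 0.64 = 0.36
  (not A ∨ not A) = max(0.36, 0.36) = 0.36
  not (not A ∨ not A): Łukasiewicz ¬ gives 1 − 0.36 = 0.64
  (not B ∧ not (not A ∨ not A)) = min(0.83, 0.64) = 0.64
  not B: Łukasiewicz ¬ gives 1 − 0.17 = 0.83
  (A ∧ not B) = min(0.64, 0.83) = 0.64
  ((not B ∧ not (not A ∨ not A)) ∧ (A ∧ not B)) = min(0.64, 0.64) = 0.64
  Łukasiewicz value = 0.64
Difference: 0 − 0.64 = -0.64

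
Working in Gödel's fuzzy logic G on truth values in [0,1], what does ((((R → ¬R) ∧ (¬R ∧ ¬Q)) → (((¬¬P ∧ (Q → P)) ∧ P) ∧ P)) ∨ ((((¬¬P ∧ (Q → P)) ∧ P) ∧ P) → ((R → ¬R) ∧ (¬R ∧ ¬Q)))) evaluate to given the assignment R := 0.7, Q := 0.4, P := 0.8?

1.00

¬R: Gödel ¬ of 0.7 = 0 (operand ≠ 0)
(R → ¬R): 0.7 > 0, so result = 0
¬R: Gödel ¬ of 0.7 = 0 (operand ≠ 0)
¬Q: Gödel ¬ of 0.4 = 0 (operand ≠ 0)
(¬R ∧ ¬Q) = min(0, 0) = 0
((R → ¬R) ∧ (¬R ∧ ¬Q)) = min(0, 0) = 0
¬P: Gödel ¬ of 0.8 = 0 (operand ≠ 0)
¬¬P: Gödel ¬ of 0 = 1 (operand is 0)
(Q → P): 0.4 ≤ 0.8, so result = 1
(¬¬P ∧ (Q → P)) = min(1, 1) = 1
((¬¬P ∧ (Q → P)) ∧ P) = min(1, 0.8) = 0.8
(((¬¬P ∧ (Q → P)) ∧ P) ∧ P) = min(0.8, 0.8) = 0.8
(((R → ¬R) ∧ (¬R ∧ ¬Q)) → (((¬¬P ∧ (Q → P)) ∧ P) ∧ P)): 0 ≤ 0.8, so result = 1
¬P: Gödel ¬ of 0.8 = 0 (operand ≠ 0)
¬¬P: Gödel ¬ of 0 = 1 (operand is 0)
(Q → P): 0.4 ≤ 0.8, so result = 1
(¬¬P ∧ (Q → P)) = min(1, 1) = 1
((¬¬P ∧ (Q → P)) ∧ P) = min(1, 0.8) = 0.8
(((¬¬P ∧ (Q → P)) ∧ P) ∧ P) = min(0.8, 0.8) = 0.8
¬R: Gödel ¬ of 0.7 = 0 (operand ≠ 0)
(R → ¬R): 0.7 > 0, so result = 0
¬R: Gödel ¬ of 0.7 = 0 (operand ≠ 0)
¬Q: Gödel ¬ of 0.4 = 0 (operand ≠ 0)
(¬R ∧ ¬Q) = min(0, 0) = 0
((R → ¬R) ∧ (¬R ∧ ¬Q)) = min(0, 0) = 0
((((¬¬P ∧ (Q → P)) ∧ P) ∧ P) → ((R → ¬R) ∧ (¬R ∧ ¬Q))): 0.8 > 0, so result = 0
((((R → ¬R) ∧ (¬R ∧ ¬Q)) → (((¬¬P ∧ (Q → P)) ∧ P) ∧ P)) ∨ ((((¬¬P ∧ (Q → P)) ∧ P) ∧ P) → ((R → ¬R) ∧ (¬R ∧ ¬Q)))) = max(1, 0) = 1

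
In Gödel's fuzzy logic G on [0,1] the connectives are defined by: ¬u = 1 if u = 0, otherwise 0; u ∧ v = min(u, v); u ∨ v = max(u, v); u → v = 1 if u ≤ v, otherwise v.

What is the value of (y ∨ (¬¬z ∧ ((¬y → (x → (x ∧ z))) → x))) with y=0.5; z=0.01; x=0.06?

¬z: Gödel ¬ of 0.01 = 0 (operand ≠ 0)
¬¬z: Gödel ¬ of 0 = 1 (operand is 0)
¬y: Gödel ¬ of 0.5 = 0 (operand ≠ 0)
(x ∧ z) = min(0.06, 0.01) = 0.01
(x → (x ∧ z)): 0.06 > 0.01, so result = 0.01
(¬y → (x → (x ∧ z))): 0 ≤ 0.01, so result = 1
((¬y → (x → (x ∧ z))) → x): 1 > 0.06, so result = 0.06
(¬¬z ∧ ((¬y → (x → (x ∧ z))) → x)) = min(1, 0.06) = 0.06
(y ∨ (¬¬z ∧ ((¬y → (x → (x ∧ z))) → x))) = max(0.5, 0.06) = 0.5

0.50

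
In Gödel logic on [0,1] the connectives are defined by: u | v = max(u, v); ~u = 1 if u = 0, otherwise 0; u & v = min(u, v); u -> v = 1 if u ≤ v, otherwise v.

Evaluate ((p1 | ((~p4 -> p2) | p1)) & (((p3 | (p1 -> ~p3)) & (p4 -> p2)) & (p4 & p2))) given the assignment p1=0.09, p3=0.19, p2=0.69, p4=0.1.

0.10

~p4: Gödel ¬ of 0.1 = 0 (operand ≠ 0)
(~p4 -> p2): 0 ≤ 0.69, so result = 1
((~p4 -> p2) | p1) = max(1, 0.09) = 1
(p1 | ((~p4 -> p2) | p1)) = max(0.09, 1) = 1
~p3: Gödel ¬ of 0.19 = 0 (operand ≠ 0)
(p1 -> ~p3): 0.09 > 0, so result = 0
(p3 | (p1 -> ~p3)) = max(0.19, 0) = 0.19
(p4 -> p2): 0.1 ≤ 0.69, so result = 1
((p3 | (p1 -> ~p3)) & (p4 -> p2)) = min(0.19, 1) = 0.19
(p4 & p2) = min(0.1, 0.69) = 0.1
(((p3 | (p1 -> ~p3)) & (p4 -> p2)) & (p4 & p2)) = min(0.19, 0.1) = 0.1
((p1 | ((~p4 -> p2) | p1)) & (((p3 | (p1 -> ~p3)) & (p4 -> p2)) & (p4 & p2))) = min(1, 0.1) = 0.1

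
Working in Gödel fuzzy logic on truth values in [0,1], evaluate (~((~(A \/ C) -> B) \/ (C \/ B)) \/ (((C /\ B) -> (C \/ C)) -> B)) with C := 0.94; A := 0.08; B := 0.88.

(A \/ C) = max(0.08, 0.94) = 0.94
~(A \/ C): Gödel ¬ of 0.94 = 0 (operand ≠ 0)
(~(A \/ C) -> B): 0 ≤ 0.88, so result = 1
(C \/ B) = max(0.94, 0.88) = 0.94
((~(A \/ C) -> B) \/ (C \/ B)) = max(1, 0.94) = 1
~((~(A \/ C) -> B) \/ (C \/ B)): Gödel ¬ of 1 = 0 (operand ≠ 0)
(C /\ B) = min(0.94, 0.88) = 0.88
(C \/ C) = max(0.94, 0.94) = 0.94
((C /\ B) -> (C \/ C)): 0.88 ≤ 0.94, so result = 1
(((C /\ B) -> (C \/ C)) -> B): 1 > 0.88, so result = 0.88
(~((~(A \/ C) -> B) \/ (C \/ B)) \/ (((C /\ B) -> (C \/ C)) -> B)) = max(0, 0.88) = 0.88

0.88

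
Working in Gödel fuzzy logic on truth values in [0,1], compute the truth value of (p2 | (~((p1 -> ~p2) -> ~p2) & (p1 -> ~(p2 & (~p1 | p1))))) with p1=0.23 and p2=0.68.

0.68

~p2: Gödel ¬ of 0.68 = 0 (operand ≠ 0)
(p1 -> ~p2): 0.23 > 0, so result = 0
~p2: Gödel ¬ of 0.68 = 0 (operand ≠ 0)
((p1 -> ~p2) -> ~p2): 0 ≤ 0, so result = 1
~((p1 -> ~p2) -> ~p2): Gödel ¬ of 1 = 0 (operand ≠ 0)
~p1: Gödel ¬ of 0.23 = 0 (operand ≠ 0)
(~p1 | p1) = max(0, 0.23) = 0.23
(p2 & (~p1 | p1)) = min(0.68, 0.23) = 0.23
~(p2 & (~p1 | p1)): Gödel ¬ of 0.23 = 0 (operand ≠ 0)
(p1 -> ~(p2 & (~p1 | p1))): 0.23 > 0, so result = 0
(~((p1 -> ~p2) -> ~p2) & (p1 -> ~(p2 & (~p1 | p1)))) = min(0, 0) = 0
(p2 | (~((p1 -> ~p2) -> ~p2) & (p1 -> ~(p2 & (~p1 | p1))))) = max(0.68, 0) = 0.68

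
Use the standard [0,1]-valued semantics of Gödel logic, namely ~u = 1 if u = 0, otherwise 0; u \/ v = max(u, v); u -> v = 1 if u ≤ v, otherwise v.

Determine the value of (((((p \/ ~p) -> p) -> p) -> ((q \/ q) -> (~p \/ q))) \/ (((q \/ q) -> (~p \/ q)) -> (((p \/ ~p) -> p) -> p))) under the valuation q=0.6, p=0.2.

1.00

~p: Gödel ¬ of 0.2 = 0 (operand ≠ 0)
(p \/ ~p) = max(0.2, 0) = 0.2
((p \/ ~p) -> p): 0.2 ≤ 0.2, so result = 1
(((p \/ ~p) -> p) -> p): 1 > 0.2, so result = 0.2
(q \/ q) = max(0.6, 0.6) = 0.6
~p: Gödel ¬ of 0.2 = 0 (operand ≠ 0)
(~p \/ q) = max(0, 0.6) = 0.6
((q \/ q) -> (~p \/ q)): 0.6 ≤ 0.6, so result = 1
((((p \/ ~p) -> p) -> p) -> ((q \/ q) -> (~p \/ q))): 0.2 ≤ 1, so result = 1
(q \/ q) = max(0.6, 0.6) = 0.6
~p: Gödel ¬ of 0.2 = 0 (operand ≠ 0)
(~p \/ q) = max(0, 0.6) = 0.6
((q \/ q) -> (~p \/ q)): 0.6 ≤ 0.6, so result = 1
~p: Gödel ¬ of 0.2 = 0 (operand ≠ 0)
(p \/ ~p) = max(0.2, 0) = 0.2
((p \/ ~p) -> p): 0.2 ≤ 0.2, so result = 1
(((p \/ ~p) -> p) -> p): 1 > 0.2, so result = 0.2
(((q \/ q) -> (~p \/ q)) -> (((p \/ ~p) -> p) -> p)): 1 > 0.2, so result = 0.2
(((((p \/ ~p) -> p) -> p) -> ((q \/ q) -> (~p \/ q))) \/ (((q \/ q) -> (~p \/ q)) -> (((p \/ ~p) -> p) -> p))) = max(1, 0.2) = 1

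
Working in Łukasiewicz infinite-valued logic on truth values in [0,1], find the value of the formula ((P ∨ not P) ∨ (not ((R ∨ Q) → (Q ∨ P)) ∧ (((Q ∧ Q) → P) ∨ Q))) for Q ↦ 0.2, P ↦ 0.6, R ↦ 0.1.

0.60

not P: Łukasiewicz ¬ gives 1 − 0.6 = 0.4
(P ∨ not P) = max(0.6, 0.4) = 0.6
(R ∨ Q) = max(0.1, 0.2) = 0.2
(Q ∨ P) = max(0.2, 0.6) = 0.6
((R ∨ Q) → (Q ∨ P)): min(1, 1 − 0.2 + 0.6) = 1
not ((R ∨ Q) → (Q ∨ P)): Łukasiewicz ¬ gives 1 − 1 = 0
(Q ∧ Q) = min(0.2, 0.2) = 0.2
((Q ∧ Q) → P): min(1, 1 − 0.2 + 0.6) = 1
(((Q ∧ Q) → P) ∨ Q) = max(1, 0.2) = 1
(not ((R ∨ Q) → (Q ∨ P)) ∧ (((Q ∧ Q) → P) ∨ Q)) = min(0, 1) = 0
((P ∨ not P) ∨ (not ((R ∨ Q) → (Q ∨ P)) ∧ (((Q ∧ Q) → P) ∨ Q))) = max(0.6, 0) = 0.6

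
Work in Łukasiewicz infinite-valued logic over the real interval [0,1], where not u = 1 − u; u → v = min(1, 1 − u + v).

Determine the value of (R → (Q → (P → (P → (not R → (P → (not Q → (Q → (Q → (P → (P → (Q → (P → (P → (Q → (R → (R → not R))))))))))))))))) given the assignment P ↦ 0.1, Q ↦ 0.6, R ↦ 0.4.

1.00

not R: Łukasiewicz ¬ gives 1 − 0.4 = 0.6
not Q: Łukasiewicz ¬ gives 1 − 0.6 = 0.4
not R: Łukasiewicz ¬ gives 1 − 0.4 = 0.6
(R → not R): min(1, 1 − 0.4 + 0.6) = 1
(R → (R → not R)): min(1, 1 − 0.4 + 1) = 1
(Q → (R → (R → not R))): min(1, 1 − 0.6 + 1) = 1
(P → (Q → (R → (R → not R)))): min(1, 1 − 0.1 + 1) = 1
(P → (P → (Q → (R → (R → not R))))): min(1, 1 − 0.1 + 1) = 1
(Q → (P → (P → (Q → (R → (R → not R)))))): min(1, 1 − 0.6 + 1) = 1
(P → (Q → (P → (P → (Q → (R → (R → not R))))))): min(1, 1 − 0.1 + 1) = 1
(P → (P → (Q → (P → (P → (Q → (R → (R → not R)))))))): min(1, 1 − 0.1 + 1) = 1
(Q → (P → (P → (Q → (P → (P → (Q → (R → (R → not R))))))))): min(1, 1 − 0.6 + 1) = 1
(Q → (Q → (P → (P → (Q → (P → (P → (Q → (R → (R → not R)))))))))): min(1, 1 − 0.6 + 1) = 1
(not Q → (Q → (Q → (P → (P → (Q → (P → (P → (Q → (R → (R → not R))))))))))): min(1, 1 − 0.4 + 1) = 1
(P → (not Q → (Q → (Q → (P → (P → (Q → (P → (P → (Q → (R → (R → not R)))))))))))): min(1, 1 − 0.1 + 1) = 1
(not R → (P → (not Q → (Q → (Q → (P → (P → (Q → (P → (P → (Q → (R → (R → not R))))))))))))): min(1, 1 − 0.6 + 1) = 1
(P → (not R → (P → (not Q → (Q → (Q → (P → (P → (Q → (P → (P → (Q → (R → (R → not R)))))))))))))): min(1, 1 − 0.1 + 1) = 1
(P → (P → (not R → (P → (not Q → (Q → (Q → (P → (P → (Q → (P → (P → (Q → (R → (R → not R))))))))))))))): min(1, 1 − 0.1 + 1) = 1
(Q → (P → (P → (not R → (P → (not Q → (Q → (Q → (P → (P → (Q → (P → (P → (Q → (R → (R → not R)))))))))))))))): min(1, 1 − 0.6 + 1) = 1
(R → (Q → (P → (P → (not R → (P → (not Q → (Q → (Q → (P → (P → (Q → (P → (P → (Q → (R → (R → not R))))))))))))))))): min(1, 1 − 0.4 + 1) = 1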